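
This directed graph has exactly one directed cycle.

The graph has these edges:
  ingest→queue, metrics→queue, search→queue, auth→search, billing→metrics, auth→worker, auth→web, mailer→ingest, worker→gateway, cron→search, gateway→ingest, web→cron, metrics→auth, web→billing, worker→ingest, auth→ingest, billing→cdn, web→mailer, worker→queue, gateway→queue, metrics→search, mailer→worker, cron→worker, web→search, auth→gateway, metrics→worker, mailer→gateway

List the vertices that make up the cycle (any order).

web, auth, billing, metrics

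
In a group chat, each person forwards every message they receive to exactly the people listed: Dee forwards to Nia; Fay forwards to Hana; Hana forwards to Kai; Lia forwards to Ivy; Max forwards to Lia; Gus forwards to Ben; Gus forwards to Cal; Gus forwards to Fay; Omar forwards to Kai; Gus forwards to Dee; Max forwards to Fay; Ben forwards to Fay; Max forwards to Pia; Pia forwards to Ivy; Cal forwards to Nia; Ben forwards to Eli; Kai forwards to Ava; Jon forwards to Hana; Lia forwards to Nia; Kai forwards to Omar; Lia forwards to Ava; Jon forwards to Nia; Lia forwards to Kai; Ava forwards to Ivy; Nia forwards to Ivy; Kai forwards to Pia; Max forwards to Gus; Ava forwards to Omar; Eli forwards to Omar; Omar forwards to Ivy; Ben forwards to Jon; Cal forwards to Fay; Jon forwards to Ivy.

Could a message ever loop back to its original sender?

DFS with white/gray/black marking, starting from Ben:
Ben gray
  Eli gray
    Omar gray
      Ivy gray
      Ivy black
      Kai gray
        Ava gray
          Ava→Omar: Omar is gray → back edge
Back edge found, so a cycle exists: Omar → Kai → Ava → Omar.

Yes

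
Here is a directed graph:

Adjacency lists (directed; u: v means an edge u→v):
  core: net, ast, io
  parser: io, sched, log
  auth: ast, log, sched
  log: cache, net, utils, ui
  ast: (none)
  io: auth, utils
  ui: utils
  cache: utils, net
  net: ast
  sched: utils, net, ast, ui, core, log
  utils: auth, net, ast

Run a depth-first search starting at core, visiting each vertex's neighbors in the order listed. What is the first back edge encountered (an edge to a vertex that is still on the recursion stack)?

DFS from core (visiting each vertex's neighbors in the order listed); mark gray on enter, black on exit:
core gray
  net gray
    ast gray
    ast black
  net black
  core→ast: ast black — skip
  io gray
    auth gray
      auth→ast: ast black — skip
      log gray
        cache gray
          utils gray
            utils→auth: auth is gray → back edge
First back edge: utils → auth.

utils->auth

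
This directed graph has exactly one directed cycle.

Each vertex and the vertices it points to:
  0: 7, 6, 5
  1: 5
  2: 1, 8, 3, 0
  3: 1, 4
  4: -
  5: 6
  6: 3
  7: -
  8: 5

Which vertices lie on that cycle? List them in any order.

DFS with gray/black marking from 3:
3 gray
  1 gray
    5 gray
      6 gray
        6→3: 3 is gray → back edge
Back edge closes the cycle 3 → 1 → 5 → 6 → 3; its vertices are {1, 3, 5, 6}.

1, 3, 5, 6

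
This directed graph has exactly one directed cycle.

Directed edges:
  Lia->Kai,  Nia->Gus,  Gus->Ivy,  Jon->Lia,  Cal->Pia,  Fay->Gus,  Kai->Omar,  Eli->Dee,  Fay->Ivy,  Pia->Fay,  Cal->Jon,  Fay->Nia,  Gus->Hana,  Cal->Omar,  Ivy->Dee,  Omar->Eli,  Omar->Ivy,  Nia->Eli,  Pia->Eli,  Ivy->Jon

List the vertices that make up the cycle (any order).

Ivy, Jon, Kai, Lia, Omar

DFS with gray/black marking from Jon:
Jon gray
  Lia gray
    Kai gray
      Omar gray
        Ivy gray
          Dee gray
          Dee black
          Ivy→Jon: Jon is gray → back edge
Back edge closes the cycle Jon → Lia → Kai → Omar → Ivy → Jon; its vertices are {Ivy, Jon, Kai, Lia, Omar}.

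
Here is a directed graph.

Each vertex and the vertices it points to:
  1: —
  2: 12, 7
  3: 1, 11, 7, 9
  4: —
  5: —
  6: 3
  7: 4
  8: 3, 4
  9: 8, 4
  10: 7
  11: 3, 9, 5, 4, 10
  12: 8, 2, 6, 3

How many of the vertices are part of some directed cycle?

6

A vertex is on a directed cycle iff it belongs to a strongly connected component of size ≥ 2 (or has a self-loop).
The vertices on cycles are {2, 3, 8, 9, 11, 12} — 6 in total.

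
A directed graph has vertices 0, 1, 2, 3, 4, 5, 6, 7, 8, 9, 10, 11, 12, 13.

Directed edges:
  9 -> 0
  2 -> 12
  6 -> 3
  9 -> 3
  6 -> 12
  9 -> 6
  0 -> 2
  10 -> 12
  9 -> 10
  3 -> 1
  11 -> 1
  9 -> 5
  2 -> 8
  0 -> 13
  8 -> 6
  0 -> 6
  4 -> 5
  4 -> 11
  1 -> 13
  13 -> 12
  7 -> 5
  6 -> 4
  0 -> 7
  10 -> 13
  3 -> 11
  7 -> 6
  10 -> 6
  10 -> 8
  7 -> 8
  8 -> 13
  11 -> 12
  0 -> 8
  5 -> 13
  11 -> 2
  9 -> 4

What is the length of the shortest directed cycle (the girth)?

For each vertex v, BFS finds the shortest path from v back to v.
The shortest such closed walk is 4 → 11 → 2 → 8 → 6 → 4, length 5.

5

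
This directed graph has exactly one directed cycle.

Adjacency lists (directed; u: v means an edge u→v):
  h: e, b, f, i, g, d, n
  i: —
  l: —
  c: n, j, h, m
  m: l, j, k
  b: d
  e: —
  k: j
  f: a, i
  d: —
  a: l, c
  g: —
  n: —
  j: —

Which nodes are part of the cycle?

DFS with gray/black marking from c:
c gray
  n gray
  n black
  j gray
  j black
  h gray
    e gray
    e black
    b gray
      d gray
      d black
    b black
    f gray
      a gray
        l gray
        l black
        a→c: c is gray → back edge
Back edge closes the cycle c → h → f → a → c; its vertices are {a, c, f, h}.

a, c, f, h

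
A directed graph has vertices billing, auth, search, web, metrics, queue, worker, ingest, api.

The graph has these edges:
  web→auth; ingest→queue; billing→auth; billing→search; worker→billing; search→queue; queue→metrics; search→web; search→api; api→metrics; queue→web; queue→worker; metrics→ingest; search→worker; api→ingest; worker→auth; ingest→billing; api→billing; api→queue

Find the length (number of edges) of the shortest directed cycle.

For each vertex v, BFS finds the shortest path from v back to v.
The shortest such closed walk is search → worker → billing → search, length 3.

3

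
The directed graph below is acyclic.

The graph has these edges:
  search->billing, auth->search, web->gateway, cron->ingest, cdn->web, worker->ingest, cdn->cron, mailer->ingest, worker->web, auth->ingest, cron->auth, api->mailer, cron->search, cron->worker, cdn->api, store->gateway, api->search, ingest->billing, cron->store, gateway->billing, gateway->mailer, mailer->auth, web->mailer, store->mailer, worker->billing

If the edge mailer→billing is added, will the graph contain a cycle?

Adding mailer→billing creates a cycle iff billing can already reach mailer.
Explore from billing: no path reaches mailer. The graph stays acyclic.

No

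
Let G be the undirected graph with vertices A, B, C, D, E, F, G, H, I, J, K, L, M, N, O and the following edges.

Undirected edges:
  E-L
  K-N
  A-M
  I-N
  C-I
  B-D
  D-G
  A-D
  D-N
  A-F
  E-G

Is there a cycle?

DFS, tracking each vertex's parent; an edge to a visited non-parent vertex closes a cycle.
Start from C:
visit C (parent –)
  visit I (parent C)
    visit N (parent I)
      N–I: parent, skip
      visit K (parent N)
        K–N: parent, skip
      visit D (parent N)
        visit A (parent D)
          A–D: parent, skip
          visit M (parent A)
            M–A: parent, skip
          visit F (parent A)
            F–A: parent, skip
        visit G (parent D)
          visit E (parent G)
            visit L (parent E)
              L–E: parent, skip
            E–G: parent, skip
          G–D: parent, skip
        visit B (parent D)
          B–D: parent, skip
        D–N: parent, skip
    I–C: parent, skip
visit H (parent –)
visit J (parent –)
visit O (parent –)
No non-parent visited neighbor found — the graph is a forest.

No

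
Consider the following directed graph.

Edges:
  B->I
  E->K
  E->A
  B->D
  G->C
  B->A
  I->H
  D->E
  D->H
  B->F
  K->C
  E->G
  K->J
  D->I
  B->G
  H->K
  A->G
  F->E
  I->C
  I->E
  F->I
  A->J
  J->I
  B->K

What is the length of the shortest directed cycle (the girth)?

For each vertex v, BFS finds the shortest path from v back to v.
The shortest such closed walk is H → K → J → I → H, length 4.

4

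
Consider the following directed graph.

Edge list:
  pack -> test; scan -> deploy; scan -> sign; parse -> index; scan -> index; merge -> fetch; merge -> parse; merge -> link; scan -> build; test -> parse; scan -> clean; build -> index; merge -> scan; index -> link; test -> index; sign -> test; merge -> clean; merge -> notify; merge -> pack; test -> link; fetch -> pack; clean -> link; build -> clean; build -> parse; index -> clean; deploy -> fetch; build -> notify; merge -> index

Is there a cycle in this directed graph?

No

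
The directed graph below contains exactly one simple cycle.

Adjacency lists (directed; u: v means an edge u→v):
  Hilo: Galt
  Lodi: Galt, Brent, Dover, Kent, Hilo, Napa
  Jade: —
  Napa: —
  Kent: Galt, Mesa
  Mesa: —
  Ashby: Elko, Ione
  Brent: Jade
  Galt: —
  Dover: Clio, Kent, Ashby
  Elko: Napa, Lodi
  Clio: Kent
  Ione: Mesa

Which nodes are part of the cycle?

DFS with gray/black marking from Lodi:
Lodi gray
  Galt gray
  Galt black
  Brent gray
    Jade gray
    Jade black
  Brent black
  Dover gray
    Clio gray
      Kent gray
        Kent→Galt: Galt black — skip
        Mesa gray
        Mesa black
      Kent black
    Clio black
    Dover→Kent: Kent black — skip
    Ashby gray
      Elko gray
        Napa gray
        Napa black
        Elko→Lodi: Lodi is gray → back edge
Back edge closes the cycle Lodi → Dover → Ashby → Elko → Lodi; its vertices are {Elko, Lodi, Ashby, Dover}.

Elko, Lodi, Ashby, Dover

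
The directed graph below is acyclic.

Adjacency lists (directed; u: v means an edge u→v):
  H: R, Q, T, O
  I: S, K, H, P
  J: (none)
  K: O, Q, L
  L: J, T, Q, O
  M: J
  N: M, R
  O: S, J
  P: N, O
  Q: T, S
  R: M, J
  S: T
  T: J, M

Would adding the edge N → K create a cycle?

No

Adding N→K creates a cycle iff K can already reach N.
Explore from K: no path reaches N. The graph stays acyclic.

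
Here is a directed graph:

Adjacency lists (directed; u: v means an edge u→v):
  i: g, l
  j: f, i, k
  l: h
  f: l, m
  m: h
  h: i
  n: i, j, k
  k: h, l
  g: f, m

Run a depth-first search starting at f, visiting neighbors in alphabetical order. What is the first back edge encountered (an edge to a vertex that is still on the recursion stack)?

DFS from f (visiting neighbors in alphabetical order); mark gray on enter, black on exit:
f gray
  l gray
    h gray
      i gray
        g gray
          g→f: f is gray → back edge
First back edge: g → f.

g→f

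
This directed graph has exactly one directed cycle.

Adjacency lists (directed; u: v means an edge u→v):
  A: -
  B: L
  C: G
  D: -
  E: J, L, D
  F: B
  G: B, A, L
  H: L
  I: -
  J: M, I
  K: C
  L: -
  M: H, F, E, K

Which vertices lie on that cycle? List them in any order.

E, J, M

DFS with gray/black marking from M:
M gray
  H gray
    L gray
    L black
  H black
  F gray
    B gray
      B→L: L black — skip
    B black
  F black
  E gray
    J gray
      J→M: M is gray → back edge
Back edge closes the cycle M → E → J → M; its vertices are {E, J, M}.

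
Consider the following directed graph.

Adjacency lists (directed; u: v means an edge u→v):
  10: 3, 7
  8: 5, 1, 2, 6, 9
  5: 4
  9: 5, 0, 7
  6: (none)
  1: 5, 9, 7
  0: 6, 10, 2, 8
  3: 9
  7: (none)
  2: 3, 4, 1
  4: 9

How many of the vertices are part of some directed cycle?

A vertex is on a directed cycle iff it belongs to a strongly connected component of size ≥ 2 (or has a self-loop).
The vertices on cycles are {0, 1, 2, 3, 4, 5, 8, 9, 10} — 9 in total.

9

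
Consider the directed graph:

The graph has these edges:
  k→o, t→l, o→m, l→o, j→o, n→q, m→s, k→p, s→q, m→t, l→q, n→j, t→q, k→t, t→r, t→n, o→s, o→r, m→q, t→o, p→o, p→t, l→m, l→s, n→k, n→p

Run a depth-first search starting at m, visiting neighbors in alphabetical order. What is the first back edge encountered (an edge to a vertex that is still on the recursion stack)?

DFS from m (visiting neighbors in alphabetical order); mark gray on enter, black on exit:
m gray
  q gray
  q black
  s gray
    s→q: q black — skip
  s black
  t gray
    l gray
      l→m: m is gray → back edge
First back edge: l → m.

l->m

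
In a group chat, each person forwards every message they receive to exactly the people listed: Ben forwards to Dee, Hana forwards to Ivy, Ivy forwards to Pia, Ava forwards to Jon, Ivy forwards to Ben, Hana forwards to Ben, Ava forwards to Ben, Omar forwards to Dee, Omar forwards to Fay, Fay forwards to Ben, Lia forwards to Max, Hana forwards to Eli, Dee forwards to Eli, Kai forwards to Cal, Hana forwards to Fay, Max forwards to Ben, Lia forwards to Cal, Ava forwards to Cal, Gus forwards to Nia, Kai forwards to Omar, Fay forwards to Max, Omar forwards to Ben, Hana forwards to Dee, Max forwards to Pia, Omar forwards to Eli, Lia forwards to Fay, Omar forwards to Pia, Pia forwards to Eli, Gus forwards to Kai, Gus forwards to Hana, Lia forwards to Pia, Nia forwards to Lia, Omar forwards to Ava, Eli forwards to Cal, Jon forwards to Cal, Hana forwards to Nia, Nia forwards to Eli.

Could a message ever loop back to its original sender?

No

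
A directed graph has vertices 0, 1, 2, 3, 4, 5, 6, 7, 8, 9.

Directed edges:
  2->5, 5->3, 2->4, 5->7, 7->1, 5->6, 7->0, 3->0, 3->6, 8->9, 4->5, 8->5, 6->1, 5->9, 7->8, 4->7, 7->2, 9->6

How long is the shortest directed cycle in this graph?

3

For each vertex v, BFS finds the shortest path from v back to v.
The shortest such closed walk is 5 → 7 → 2 → 5, length 3.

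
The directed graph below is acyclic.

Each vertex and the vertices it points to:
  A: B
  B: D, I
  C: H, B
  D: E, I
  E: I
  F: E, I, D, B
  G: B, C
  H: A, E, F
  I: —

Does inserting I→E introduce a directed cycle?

Adding I→E creates a cycle iff E can already reach I.
Path from E: E → I.
So E → … → I → E is a cycle.

Yes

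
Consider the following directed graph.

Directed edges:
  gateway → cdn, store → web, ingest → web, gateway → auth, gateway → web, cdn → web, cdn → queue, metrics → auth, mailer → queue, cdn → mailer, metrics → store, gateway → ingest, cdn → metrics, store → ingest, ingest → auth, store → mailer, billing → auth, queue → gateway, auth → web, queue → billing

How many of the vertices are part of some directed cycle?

A vertex is on a directed cycle iff it belongs to a strongly connected component of size ≥ 2 (or has a self-loop).
The vertices on cycles are {cdn, queue, store, mailer, gateway, metrics} — 6 in total.

6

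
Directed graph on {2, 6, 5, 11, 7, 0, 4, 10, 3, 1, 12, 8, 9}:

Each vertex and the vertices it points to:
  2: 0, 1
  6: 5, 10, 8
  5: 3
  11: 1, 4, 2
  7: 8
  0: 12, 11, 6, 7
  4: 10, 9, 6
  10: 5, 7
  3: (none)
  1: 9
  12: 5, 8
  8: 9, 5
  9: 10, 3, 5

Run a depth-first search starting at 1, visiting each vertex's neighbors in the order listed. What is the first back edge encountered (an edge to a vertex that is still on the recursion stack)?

8→9

DFS from 1 (visiting each vertex's neighbors in the order listed); mark gray on enter, black on exit:
1 gray
  9 gray
    10 gray
      5 gray
        3 gray
        3 black
      5 black
      7 gray
        8 gray
          8→9: 9 is gray → back edge
First back edge: 8 → 9.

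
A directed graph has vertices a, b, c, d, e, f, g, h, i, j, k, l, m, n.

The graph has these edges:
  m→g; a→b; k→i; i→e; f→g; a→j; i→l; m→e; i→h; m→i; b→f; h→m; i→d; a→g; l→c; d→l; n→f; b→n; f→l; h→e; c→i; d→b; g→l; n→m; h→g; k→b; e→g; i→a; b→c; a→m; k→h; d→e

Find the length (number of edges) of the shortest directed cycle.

For each vertex v, BFS finds the shortest path from v back to v.
The shortest such closed walk is i → l → c → i, length 3.

3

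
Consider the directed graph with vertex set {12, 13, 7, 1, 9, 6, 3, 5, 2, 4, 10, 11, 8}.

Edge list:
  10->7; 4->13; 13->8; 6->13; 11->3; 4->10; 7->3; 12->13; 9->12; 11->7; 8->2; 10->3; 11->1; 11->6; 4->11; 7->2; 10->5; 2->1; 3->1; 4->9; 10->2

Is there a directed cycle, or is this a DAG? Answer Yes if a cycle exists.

DFS with white/gray/black marking, starting from 8:
8 gray
  2 gray
    1 gray
    1 black
  2 black
8 black
12 gray
  13 gray
    13→8: 8 black — skip
  13 black
12 black
7 gray
  7→2: 2 black — skip
  3 gray
    3→1: 1 black — skip
  3 black
7 black
9 gray
  9→12: 12 black — skip
9 black
6 gray
  6→13: 13 black — skip
6 black
5 gray
5 black
4 gray
  4→9: 9 black — skip
  11 gray
    11→1: 1 black — skip
    11→3: 3 black — skip
    11→7: 7 black — skip
    11→6: 6 black — skip
  11 black
  4→13: 13 black — skip
  10 gray
    10→3: 3 black — skip
    10→5: 5 black — skip
    10→2: 2 black — skip
    10→7: 7 black — skip
  10 black
4 black
Every edge goes to a white or black vertex — no back edge, so the graph is acyclic.

No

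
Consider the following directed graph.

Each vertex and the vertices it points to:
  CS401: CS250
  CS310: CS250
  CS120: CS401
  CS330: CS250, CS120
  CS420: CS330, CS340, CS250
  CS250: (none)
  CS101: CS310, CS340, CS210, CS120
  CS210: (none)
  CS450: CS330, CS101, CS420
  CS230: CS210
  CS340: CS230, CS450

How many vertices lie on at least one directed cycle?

4

A vertex is on a directed cycle iff it belongs to a strongly connected component of size ≥ 2 (or has a self-loop).
The vertices on cycles are {CS101, CS340, CS420, CS450} — 4 in total.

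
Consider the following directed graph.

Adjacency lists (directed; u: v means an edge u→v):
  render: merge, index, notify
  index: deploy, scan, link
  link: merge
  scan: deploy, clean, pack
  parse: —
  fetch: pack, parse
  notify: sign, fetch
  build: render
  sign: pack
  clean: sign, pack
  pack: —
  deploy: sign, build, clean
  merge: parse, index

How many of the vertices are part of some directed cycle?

A vertex is on a directed cycle iff it belongs to a strongly connected component of size ≥ 2 (or has a self-loop).
The vertices on cycles are {link, scan, build, index, merge, deploy, render} — 7 in total.

7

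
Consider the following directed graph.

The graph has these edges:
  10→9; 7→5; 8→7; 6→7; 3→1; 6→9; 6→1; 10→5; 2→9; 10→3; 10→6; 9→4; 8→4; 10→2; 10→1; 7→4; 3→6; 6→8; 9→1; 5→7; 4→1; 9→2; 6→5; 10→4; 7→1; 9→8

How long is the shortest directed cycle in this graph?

2

For each vertex v, BFS finds the shortest path from v back to v.
The shortest such closed walk is 2 → 9 → 2, length 2.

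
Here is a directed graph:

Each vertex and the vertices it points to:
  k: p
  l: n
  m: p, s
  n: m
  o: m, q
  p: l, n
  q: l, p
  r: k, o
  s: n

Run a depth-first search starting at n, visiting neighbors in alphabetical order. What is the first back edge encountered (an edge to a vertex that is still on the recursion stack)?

DFS from n (visiting neighbors in alphabetical order); mark gray on enter, black on exit:
n gray
  m gray
    p gray
      l gray
        l→n: n is gray → back edge
First back edge: l → n.

l->n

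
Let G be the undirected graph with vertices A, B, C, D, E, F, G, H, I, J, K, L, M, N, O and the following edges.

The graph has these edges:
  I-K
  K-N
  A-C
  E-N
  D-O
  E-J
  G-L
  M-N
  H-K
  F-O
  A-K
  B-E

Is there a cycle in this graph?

DFS, tracking each vertex's parent; an edge to a visited non-parent vertex closes a cycle.
Start from C:
visit C (parent –)
  visit A (parent C)
    A–C: parent, skip
    visit K (parent A)
      visit I (parent K)
        I–K: parent, skip
      visit N (parent K)
        N–K: parent, skip
        visit M (parent N)
          M–N: parent, skip
        visit E (parent N)
          visit B (parent E)
            B–E: parent, skip
          E–N: parent, skip
          visit J (parent E)
            J–E: parent, skip
      visit H (parent K)
        H–K: parent, skip
      K–A: parent, skip
visit D (parent –)
  visit O (parent D)
    visit F (parent O)
      F–O: parent, skip
    O–D: parent, skip
visit G (parent –)
  visit L (parent G)
    L–G: parent, skip
No non-parent visited neighbor found — the graph is a forest.

No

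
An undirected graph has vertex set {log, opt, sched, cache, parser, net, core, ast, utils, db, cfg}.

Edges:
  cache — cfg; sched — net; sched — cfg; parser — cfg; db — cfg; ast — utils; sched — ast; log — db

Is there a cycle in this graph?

No

DFS, tracking each vertex's parent; an edge to a visited non-parent vertex closes a cycle.
Start from cache:
visit cache (parent –)
  visit cfg (parent cache)
    visit sched (parent cfg)
      visit net (parent sched)
        net–sched: parent, skip
      sched–cfg: parent, skip
      visit ast (parent sched)
        visit utils (parent ast)
          utils–ast: parent, skip
        ast–sched: parent, skip
    visit db (parent cfg)
      db–cfg: parent, skip
      visit log (parent db)
        log–db: parent, skip
    visit parser (parent cfg)
      parser–cfg: parent, skip
    cfg–cache: parent, skip
visit opt (parent –)
visit core (parent –)
No non-parent visited neighbor found — the graph is a forest.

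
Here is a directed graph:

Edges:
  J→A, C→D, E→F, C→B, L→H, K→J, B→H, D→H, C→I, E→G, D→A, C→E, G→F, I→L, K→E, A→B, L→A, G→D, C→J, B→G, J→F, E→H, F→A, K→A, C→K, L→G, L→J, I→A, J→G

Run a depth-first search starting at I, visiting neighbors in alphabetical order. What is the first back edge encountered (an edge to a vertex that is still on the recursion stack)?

D->A

DFS from I (visiting neighbors in alphabetical order); mark gray on enter, black on exit:
I gray
  A gray
    B gray
      G gray
        D gray
          D→A: A is gray → back edge
First back edge: D → A.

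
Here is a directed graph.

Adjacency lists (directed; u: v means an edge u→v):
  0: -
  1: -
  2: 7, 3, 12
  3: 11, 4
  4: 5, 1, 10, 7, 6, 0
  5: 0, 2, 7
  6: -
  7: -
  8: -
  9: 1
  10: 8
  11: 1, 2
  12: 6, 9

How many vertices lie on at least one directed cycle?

5

A vertex is on a directed cycle iff it belongs to a strongly connected component of size ≥ 2 (or has a self-loop).
The vertices on cycles are {2, 3, 4, 5, 11} — 5 in total.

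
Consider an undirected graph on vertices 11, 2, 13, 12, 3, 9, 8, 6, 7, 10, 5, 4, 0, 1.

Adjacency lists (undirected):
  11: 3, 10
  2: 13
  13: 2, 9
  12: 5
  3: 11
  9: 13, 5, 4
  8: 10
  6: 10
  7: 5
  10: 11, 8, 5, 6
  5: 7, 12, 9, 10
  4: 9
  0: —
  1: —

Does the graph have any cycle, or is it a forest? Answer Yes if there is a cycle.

No

DFS, tracking each vertex's parent; an edge to a visited non-parent vertex closes a cycle.
Start from 12:
visit 12 (parent –)
  visit 5 (parent 12)
    visit 7 (parent 5)
      7–5: parent, skip
    5–12: parent, skip
    visit 9 (parent 5)
      visit 13 (parent 9)
        visit 2 (parent 13)
          2–13: parent, skip
        13–9: parent, skip
      9–5: parent, skip
      visit 4 (parent 9)
        4–9: parent, skip
    visit 10 (parent 5)
      visit 11 (parent 10)
        visit 3 (parent 11)
          3–11: parent, skip
        11–10: parent, skip
      visit 8 (parent 10)
        8–10: parent, skip
      10–5: parent, skip
      visit 6 (parent 10)
        6–10: parent, skip
visit 0 (parent –)
visit 1 (parent –)
No non-parent visited neighbor found — the graph is a forest.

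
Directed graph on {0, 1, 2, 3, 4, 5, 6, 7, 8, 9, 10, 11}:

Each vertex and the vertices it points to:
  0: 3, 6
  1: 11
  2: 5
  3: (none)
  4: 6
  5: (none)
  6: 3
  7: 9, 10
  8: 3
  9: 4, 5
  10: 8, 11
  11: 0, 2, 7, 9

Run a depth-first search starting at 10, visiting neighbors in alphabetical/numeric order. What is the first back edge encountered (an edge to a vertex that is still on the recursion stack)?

7→10

DFS from 10 (visiting neighbors in alphabetical/numeric order); mark gray on enter, black on exit:
10 gray
  8 gray
    3 gray
    3 black
  8 black
  11 gray
    0 gray
      0→3: 3 black — skip
      6 gray
        6→3: 3 black — skip
      6 black
    0 black
    2 gray
      5 gray
      5 black
    2 black
    7 gray
      9 gray
        4 gray
          4→6: 6 black — skip
        4 black
        9→5: 5 black — skip
      9 black
      7→10: 10 is gray → back edge
First back edge: 7 → 10.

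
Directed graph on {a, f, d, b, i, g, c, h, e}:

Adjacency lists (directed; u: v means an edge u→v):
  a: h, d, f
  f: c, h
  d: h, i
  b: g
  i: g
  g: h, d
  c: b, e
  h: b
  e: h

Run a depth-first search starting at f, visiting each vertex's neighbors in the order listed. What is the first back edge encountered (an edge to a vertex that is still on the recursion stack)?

DFS from f (visiting each vertex's neighbors in the order listed); mark gray on enter, black on exit:
f gray
  c gray
    b gray
      g gray
        h gray
          h→b: b is gray → back edge
First back edge: h → b.

h→b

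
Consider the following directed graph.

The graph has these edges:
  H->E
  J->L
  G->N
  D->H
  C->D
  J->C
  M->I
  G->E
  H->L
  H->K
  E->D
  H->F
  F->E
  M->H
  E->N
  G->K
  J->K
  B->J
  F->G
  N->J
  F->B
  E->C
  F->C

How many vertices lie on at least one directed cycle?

9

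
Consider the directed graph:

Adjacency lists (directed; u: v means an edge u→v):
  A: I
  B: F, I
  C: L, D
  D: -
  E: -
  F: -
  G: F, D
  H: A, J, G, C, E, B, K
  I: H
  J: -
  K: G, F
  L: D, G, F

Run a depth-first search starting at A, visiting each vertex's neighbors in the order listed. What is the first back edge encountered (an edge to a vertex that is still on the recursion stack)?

H→A

DFS from A (visiting each vertex's neighbors in the order listed); mark gray on enter, black on exit:
A gray
  I gray
    H gray
      H→A: A is gray → back edge
First back edge: H → A.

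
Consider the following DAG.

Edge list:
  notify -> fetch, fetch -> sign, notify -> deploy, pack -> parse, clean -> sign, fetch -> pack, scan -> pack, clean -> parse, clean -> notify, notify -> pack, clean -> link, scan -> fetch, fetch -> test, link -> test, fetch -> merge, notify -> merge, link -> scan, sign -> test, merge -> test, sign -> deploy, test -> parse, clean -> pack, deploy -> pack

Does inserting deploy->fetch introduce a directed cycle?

Yes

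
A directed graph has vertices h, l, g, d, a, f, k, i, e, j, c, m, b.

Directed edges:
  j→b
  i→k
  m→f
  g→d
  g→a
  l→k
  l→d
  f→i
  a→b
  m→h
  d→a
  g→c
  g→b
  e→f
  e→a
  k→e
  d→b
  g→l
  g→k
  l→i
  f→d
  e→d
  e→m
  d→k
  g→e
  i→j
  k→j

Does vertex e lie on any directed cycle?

e is on a cycle iff e can reach itself via ≥1 edge.
e → d → k → e — yes.

Yes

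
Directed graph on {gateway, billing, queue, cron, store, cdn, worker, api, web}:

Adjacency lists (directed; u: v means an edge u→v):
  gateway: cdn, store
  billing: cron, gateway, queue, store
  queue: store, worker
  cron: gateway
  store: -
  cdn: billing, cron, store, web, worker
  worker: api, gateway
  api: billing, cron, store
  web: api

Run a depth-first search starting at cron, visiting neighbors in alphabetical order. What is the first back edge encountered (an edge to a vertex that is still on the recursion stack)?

billing->cron

DFS from cron (visiting neighbors in alphabetical order); mark gray on enter, black on exit:
cron gray
  gateway gray
    cdn gray
      billing gray
        billing→cron: cron is gray → back edge
First back edge: billing → cron.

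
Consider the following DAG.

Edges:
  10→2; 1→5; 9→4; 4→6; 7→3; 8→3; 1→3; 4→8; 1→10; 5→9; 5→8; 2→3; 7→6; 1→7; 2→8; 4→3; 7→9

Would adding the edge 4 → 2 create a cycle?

Adding 4→2 creates a cycle iff 2 can already reach 4.
Explore from 2: no path reaches 4. The graph stays acyclic.

No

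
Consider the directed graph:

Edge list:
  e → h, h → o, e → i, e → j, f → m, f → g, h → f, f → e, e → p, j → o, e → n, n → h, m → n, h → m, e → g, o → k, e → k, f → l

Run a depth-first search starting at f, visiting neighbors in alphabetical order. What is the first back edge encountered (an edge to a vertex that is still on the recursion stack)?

h→f

DFS from f (visiting neighbors in alphabetical order); mark gray on enter, black on exit:
f gray
  e gray
    g gray
    g black
    h gray
      h→f: f is gray → back edge
First back edge: h → f.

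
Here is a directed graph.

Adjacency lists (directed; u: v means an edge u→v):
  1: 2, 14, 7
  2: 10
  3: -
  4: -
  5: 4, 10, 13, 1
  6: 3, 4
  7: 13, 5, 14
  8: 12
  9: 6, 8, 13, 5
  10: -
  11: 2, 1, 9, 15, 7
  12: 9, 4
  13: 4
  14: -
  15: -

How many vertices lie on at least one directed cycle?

6

A vertex is on a directed cycle iff it belongs to a strongly connected component of size ≥ 2 (or has a self-loop).
The vertices on cycles are {1, 5, 7, 8, 9, 12} — 6 in total.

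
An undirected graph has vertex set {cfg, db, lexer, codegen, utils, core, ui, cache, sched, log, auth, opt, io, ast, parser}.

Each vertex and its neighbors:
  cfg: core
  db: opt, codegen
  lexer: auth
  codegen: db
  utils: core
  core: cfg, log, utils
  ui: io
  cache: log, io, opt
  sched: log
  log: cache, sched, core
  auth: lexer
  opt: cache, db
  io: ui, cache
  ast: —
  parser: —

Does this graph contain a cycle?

No

DFS, tracking each vertex's parent; an edge to a visited non-parent vertex closes a cycle.
Start from cache:
visit cache (parent –)
  visit log (parent cache)
    log–cache: parent, skip
    visit sched (parent log)
      sched–log: parent, skip
    visit core (parent log)
      visit cfg (parent core)
        cfg–core: parent, skip
      core–log: parent, skip
      visit utils (parent core)
        utils–core: parent, skip
  visit io (parent cache)
    visit ui (parent io)
      ui–io: parent, skip
    io–cache: parent, skip
  visit opt (parent cache)
    opt–cache: parent, skip
    visit db (parent opt)
      db–opt: parent, skip
      visit codegen (parent db)
        codegen–db: parent, skip
visit lexer (parent –)
  visit auth (parent lexer)
    auth–lexer: parent, skip
visit ast (parent –)
visit parser (parent –)
No non-parent visited neighbor found — the graph is a forest.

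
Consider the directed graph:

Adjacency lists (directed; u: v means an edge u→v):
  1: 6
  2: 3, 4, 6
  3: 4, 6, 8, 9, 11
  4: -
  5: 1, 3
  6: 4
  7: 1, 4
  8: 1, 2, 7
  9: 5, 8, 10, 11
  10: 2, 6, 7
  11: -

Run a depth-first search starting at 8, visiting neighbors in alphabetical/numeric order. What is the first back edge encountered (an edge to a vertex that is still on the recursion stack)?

DFS from 8 (visiting neighbors in alphabetical/numeric order); mark gray on enter, black on exit:
8 gray
  1 gray
    6 gray
      4 gray
      4 black
    6 black
  1 black
  2 gray
    3 gray
      3→4: 4 black — skip
      3→6: 6 black — skip
      3→8: 8 is gray → back edge
First back edge: 3 → 8.

3→8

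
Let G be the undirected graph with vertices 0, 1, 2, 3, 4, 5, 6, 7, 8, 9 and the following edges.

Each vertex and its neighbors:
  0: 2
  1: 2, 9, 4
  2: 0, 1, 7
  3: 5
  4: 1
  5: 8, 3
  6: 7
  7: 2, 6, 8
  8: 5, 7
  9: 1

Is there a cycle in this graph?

No

DFS, tracking each vertex's parent; an edge to a visited non-parent vertex closes a cycle.
Start from 3:
visit 3 (parent –)
  visit 5 (parent 3)
    visit 8 (parent 5)
      8–5: parent, skip
      visit 7 (parent 8)
        visit 2 (parent 7)
          visit 0 (parent 2)
            0–2: parent, skip
          visit 1 (parent 2)
            1–2: parent, skip
            visit 9 (parent 1)
              9–1: parent, skip
            visit 4 (parent 1)
              4–1: parent, skip
          2–7: parent, skip
        visit 6 (parent 7)
          6–7: parent, skip
        7–8: parent, skip
    5–3: parent, skip
No non-parent visited neighbor found — the graph is a forest.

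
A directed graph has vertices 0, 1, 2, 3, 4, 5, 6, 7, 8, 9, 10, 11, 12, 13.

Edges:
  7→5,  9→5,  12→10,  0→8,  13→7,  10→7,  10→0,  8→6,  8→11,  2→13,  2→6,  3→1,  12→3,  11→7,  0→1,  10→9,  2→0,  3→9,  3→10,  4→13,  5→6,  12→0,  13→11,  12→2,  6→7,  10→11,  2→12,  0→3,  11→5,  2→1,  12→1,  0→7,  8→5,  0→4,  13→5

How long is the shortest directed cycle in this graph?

2

For each vertex v, BFS finds the shortest path from v back to v.
The shortest such closed walk is 2 → 12 → 2, length 2.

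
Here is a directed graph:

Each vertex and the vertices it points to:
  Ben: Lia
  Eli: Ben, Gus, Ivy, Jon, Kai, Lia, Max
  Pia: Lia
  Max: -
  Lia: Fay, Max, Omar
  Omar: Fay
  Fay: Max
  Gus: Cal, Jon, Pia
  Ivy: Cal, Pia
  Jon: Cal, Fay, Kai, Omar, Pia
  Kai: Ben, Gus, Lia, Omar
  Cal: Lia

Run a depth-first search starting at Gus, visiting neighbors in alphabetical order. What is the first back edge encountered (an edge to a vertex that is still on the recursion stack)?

Kai->Gus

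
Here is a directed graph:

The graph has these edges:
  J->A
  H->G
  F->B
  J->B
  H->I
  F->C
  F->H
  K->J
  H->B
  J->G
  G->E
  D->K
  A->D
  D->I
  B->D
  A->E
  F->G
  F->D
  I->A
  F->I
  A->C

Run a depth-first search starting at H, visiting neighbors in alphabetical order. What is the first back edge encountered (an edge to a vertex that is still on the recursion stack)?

A->D

DFS from H (visiting neighbors in alphabetical order); mark gray on enter, black on exit:
H gray
  B gray
    D gray
      I gray
        A gray
          C gray
          C black
          A→D: D is gray → back edge
First back edge: A → D.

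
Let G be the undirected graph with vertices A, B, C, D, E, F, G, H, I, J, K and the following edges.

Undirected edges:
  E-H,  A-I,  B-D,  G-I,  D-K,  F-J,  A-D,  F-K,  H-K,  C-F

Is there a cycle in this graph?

DFS, tracking each vertex's parent; an edge to a visited non-parent vertex closes a cycle.
Start from I:
visit I (parent –)
  visit G (parent I)
    G–I: parent, skip
  visit A (parent I)
    A–I: parent, skip
    visit D (parent A)
      visit B (parent D)
        B–D: parent, skip
      visit K (parent D)
        visit F (parent K)
          visit C (parent F)
            C–F: parent, skip
          F–K: parent, skip
          visit J (parent F)
            J–F: parent, skip
        visit H (parent K)
          H–K: parent, skip
          visit E (parent H)
            E–H: parent, skip
        K–D: parent, skip
      D–A: parent, skip
No non-parent visited neighbor found — the graph is a forest.

No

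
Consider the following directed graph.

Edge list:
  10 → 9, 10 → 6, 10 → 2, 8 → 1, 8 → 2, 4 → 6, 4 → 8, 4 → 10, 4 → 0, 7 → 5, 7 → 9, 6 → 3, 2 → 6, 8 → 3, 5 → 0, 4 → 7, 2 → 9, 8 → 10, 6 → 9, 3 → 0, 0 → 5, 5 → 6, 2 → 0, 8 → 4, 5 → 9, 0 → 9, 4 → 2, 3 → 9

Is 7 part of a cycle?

No

7 lies on a cycle iff there is a path from 7 back to itself.
Exploring from 7, it never reaches itself; equivalently, its strongly connected component is a singleton.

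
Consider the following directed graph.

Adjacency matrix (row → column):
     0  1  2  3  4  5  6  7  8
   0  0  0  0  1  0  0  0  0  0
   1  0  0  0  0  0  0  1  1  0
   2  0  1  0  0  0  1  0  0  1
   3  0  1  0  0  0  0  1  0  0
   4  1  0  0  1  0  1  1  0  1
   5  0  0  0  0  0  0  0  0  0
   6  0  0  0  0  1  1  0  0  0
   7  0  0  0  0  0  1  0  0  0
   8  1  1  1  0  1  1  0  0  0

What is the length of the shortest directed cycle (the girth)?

For each vertex v, BFS finds the shortest path from v back to v.
The shortest such closed walk is 8 → 4 → 8, length 2.

2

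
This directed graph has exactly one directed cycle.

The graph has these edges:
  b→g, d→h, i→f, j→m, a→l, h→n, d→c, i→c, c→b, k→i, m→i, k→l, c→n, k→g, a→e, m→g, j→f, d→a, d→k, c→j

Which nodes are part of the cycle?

c, i, j, m

DFS with gray/black marking from c:
c gray
  n gray
  n black
  b gray
    g gray
    g black
  b black
  j gray
    f gray
    f black
    m gray
      i gray
        i→c: c is gray → back edge
Back edge closes the cycle c → j → m → i → c; its vertices are {c, i, j, m}.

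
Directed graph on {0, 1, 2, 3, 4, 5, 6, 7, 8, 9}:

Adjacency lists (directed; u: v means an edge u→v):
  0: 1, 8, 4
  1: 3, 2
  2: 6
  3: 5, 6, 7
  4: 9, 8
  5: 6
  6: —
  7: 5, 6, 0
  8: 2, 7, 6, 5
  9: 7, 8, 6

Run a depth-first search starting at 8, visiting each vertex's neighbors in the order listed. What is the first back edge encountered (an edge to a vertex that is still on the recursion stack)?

DFS from 8 (visiting each vertex's neighbors in the order listed); mark gray on enter, black on exit:
8 gray
  2 gray
    6 gray
    6 black
  2 black
  7 gray
    5 gray
      5→6: 6 black — skip
    5 black
    7→6: 6 black — skip
    0 gray
      1 gray
        3 gray
          3→5: 5 black — skip
          3→6: 6 black — skip
          3→7: 7 is gray → back edge
First back edge: 3 → 7.

3→7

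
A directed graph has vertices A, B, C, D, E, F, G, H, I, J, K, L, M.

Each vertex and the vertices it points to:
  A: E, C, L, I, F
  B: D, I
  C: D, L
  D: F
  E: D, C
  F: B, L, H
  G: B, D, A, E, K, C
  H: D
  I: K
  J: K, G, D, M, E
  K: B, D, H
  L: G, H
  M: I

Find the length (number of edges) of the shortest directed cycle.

For each vertex v, BFS finds the shortest path from v back to v.
The shortest such closed walk is G → C → L → G, length 3.

3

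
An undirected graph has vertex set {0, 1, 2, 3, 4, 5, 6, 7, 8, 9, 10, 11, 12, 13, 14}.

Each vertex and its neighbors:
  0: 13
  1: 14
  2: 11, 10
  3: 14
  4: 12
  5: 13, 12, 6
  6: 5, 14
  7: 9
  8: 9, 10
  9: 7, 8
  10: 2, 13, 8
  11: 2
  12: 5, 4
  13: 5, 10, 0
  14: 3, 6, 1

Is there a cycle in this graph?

No

DFS, tracking each vertex's parent; an edge to a visited non-parent vertex closes a cycle.
Start from 2:
visit 2 (parent –)
  visit 11 (parent 2)
    11–2: parent, skip
  visit 10 (parent 2)
    10–2: parent, skip
    visit 13 (parent 10)
      visit 5 (parent 13)
        5–13: parent, skip
        visit 12 (parent 5)
          12–5: parent, skip
          visit 4 (parent 12)
            4–12: parent, skip
        visit 6 (parent 5)
          6–5: parent, skip
          visit 14 (parent 6)
            visit 3 (parent 14)
              3–14: parent, skip
            14–6: parent, skip
            visit 1 (parent 14)
              1–14: parent, skip
      13–10: parent, skip
      visit 0 (parent 13)
        0–13: parent, skip
    visit 8 (parent 10)
      visit 9 (parent 8)
        visit 7 (parent 9)
          7–9: parent, skip
        9–8: parent, skip
      8–10: parent, skip
No non-parent visited neighbor found — the graph is a forest.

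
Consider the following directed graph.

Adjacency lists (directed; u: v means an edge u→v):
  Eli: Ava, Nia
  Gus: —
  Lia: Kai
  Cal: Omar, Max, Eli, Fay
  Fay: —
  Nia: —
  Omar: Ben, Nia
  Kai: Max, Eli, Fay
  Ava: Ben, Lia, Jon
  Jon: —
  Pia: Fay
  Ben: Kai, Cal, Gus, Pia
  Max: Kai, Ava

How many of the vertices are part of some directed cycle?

8

A vertex is on a directed cycle iff it belongs to a strongly connected component of size ≥ 2 (or has a self-loop).
The vertices on cycles are {Ava, Ben, Cal, Eli, Kai, Lia, Max, Omar} — 8 in total.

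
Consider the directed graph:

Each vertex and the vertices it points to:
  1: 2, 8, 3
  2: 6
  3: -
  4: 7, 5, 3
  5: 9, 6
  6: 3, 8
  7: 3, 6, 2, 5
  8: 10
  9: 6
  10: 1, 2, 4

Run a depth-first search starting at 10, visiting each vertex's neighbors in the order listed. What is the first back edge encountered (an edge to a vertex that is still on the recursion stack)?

8→10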